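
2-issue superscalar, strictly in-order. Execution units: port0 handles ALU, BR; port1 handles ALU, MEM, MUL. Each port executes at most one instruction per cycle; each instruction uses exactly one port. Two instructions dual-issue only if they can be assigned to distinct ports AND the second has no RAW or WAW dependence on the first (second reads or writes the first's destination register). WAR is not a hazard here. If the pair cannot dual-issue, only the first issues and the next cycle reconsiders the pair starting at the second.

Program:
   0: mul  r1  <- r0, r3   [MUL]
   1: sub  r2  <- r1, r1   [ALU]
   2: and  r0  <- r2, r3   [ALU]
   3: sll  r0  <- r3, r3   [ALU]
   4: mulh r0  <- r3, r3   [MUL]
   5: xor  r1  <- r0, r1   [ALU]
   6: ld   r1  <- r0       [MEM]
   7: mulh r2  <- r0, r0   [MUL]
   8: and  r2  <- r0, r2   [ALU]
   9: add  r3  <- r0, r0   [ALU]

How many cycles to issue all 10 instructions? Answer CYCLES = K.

0. mul.MUL @i0  | RAW r1
1. sub.ALU @i1  | RAW r2
2. and.ALU @i2  | WAW r0
3. sll.ALU @i3  | WAW r0
4. mulh.MUL @i4  | RAW r0
5. xor.ALU @i5  | WAW r1
6. ld.MEM @i6  | no-port MEM/MUL
7. mulh.MUL @i7  | RAW+WAW r2
8. and.ALU/add.ALU @i8&i9  | pair

CYCLES = 9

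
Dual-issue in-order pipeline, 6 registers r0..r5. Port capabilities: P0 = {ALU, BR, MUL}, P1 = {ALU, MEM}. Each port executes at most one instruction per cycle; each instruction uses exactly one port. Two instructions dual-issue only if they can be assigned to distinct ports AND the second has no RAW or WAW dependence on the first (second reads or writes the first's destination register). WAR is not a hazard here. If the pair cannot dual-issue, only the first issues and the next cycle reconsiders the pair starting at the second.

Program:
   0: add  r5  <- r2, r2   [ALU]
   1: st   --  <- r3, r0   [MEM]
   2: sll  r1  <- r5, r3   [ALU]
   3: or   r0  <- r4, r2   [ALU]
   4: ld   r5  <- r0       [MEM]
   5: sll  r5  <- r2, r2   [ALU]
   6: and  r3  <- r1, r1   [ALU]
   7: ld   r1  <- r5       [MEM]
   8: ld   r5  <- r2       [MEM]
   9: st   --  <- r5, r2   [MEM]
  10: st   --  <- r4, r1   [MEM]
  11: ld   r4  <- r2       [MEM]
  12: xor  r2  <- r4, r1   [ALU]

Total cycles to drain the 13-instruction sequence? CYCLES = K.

CYCLES = 10

0. add.ALU+st.MEM @i0/i1  | 2-wide
1. sll.ALU+or.ALU @i2/i3  | 2-wide
2. ld.MEM @i4  | WAW r5
3. sll.ALU+and.ALU @i5/i6  | 2-wide
4. ld.MEM @i7  | no-port MEM/MEM
5. ld.MEM @i8  | no-port MEM/MEM
6. st.MEM @i9  | no-port MEM/MEM
7. st.MEM @i10  | no-port MEM/MEM
8. ld.MEM @i11  | RAW r4
9. xor.ALU @i12  | tail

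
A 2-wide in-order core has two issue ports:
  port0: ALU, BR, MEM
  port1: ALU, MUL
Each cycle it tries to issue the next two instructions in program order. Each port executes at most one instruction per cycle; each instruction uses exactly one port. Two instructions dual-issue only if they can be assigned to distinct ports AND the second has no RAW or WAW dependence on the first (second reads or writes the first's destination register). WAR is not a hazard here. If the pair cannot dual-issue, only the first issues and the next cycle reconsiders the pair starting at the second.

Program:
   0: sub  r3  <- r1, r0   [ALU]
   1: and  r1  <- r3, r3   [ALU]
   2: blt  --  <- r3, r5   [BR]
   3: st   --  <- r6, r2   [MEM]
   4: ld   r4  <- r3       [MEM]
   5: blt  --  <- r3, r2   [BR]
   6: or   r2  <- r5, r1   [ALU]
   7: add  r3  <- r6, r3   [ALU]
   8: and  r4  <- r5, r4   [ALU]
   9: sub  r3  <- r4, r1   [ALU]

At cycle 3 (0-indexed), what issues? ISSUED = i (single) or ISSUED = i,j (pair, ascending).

ISSUED = 4

[0] i0  sub.ALU  -- RAW r3
[1] i1&i2  and.ALU blt.BR  -- pair
[2] i3  st.MEM  -- no-port MEM/MEM
[3] i4  ld.MEM  -- no-port MEM/BR
[4] i5&i6  blt.BR or.ALU  -- pair
[5] i7&i8  add.ALU and.ALU  -- pair
[6] i9  sub.ALU  -- tail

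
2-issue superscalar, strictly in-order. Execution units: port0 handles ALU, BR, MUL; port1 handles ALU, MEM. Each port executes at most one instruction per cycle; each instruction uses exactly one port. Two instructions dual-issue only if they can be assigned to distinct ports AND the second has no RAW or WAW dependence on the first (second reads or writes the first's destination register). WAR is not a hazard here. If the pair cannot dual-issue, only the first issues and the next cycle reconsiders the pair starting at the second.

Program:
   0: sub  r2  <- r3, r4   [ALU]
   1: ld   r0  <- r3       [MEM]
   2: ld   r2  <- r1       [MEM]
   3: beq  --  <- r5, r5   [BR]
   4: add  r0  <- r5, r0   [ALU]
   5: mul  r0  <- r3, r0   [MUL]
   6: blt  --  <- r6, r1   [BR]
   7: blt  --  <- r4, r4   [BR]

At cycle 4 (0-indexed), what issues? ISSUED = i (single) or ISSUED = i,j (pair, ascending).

ISSUED = 6

t=0 i0,i1:sub.ALU+ld.MEM ; dual
t=1 i2,i3:ld.MEM+beq.BR ; dual
t=2 i4:add.ALU ; RAW+WAW r0
t=3 i5:mul.MUL ; no-port MUL/BR
t=4 i6:blt.BR ; no-port BR/BR
t=5 i7:blt.BR ; tail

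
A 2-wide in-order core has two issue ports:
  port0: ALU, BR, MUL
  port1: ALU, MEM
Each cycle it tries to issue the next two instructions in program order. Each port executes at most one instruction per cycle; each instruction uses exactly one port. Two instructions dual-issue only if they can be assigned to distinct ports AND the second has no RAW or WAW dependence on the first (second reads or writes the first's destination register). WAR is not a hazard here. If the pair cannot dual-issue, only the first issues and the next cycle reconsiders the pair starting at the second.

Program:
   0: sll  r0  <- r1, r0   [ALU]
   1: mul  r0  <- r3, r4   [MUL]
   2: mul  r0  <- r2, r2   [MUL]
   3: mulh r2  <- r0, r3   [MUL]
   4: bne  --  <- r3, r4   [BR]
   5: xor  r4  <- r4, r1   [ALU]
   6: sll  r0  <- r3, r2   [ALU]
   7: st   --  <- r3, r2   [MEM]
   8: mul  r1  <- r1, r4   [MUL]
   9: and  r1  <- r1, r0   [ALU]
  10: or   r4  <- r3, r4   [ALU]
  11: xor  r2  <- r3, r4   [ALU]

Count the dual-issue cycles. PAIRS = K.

PAIRS = 3

[0] i0  sll.ALU  -- WAW r0
[1] i1  mul.MUL  -- no-port MUL/MUL
[2] i2  mul.MUL  -- no-port MUL/MUL
[3] i3  mulh.MUL  -- no-port MUL/BR
[4] i4&i5  bne.BR+xor.ALU  -- pair
[5] i6&i7  sll.ALU+st.MEM  -- pair
[6] i8  mul.MUL  -- RAW+WAW r1
[7] i9&i10  and.ALU+or.ALU  -- pair
[8] i11  xor.ALU  -- tail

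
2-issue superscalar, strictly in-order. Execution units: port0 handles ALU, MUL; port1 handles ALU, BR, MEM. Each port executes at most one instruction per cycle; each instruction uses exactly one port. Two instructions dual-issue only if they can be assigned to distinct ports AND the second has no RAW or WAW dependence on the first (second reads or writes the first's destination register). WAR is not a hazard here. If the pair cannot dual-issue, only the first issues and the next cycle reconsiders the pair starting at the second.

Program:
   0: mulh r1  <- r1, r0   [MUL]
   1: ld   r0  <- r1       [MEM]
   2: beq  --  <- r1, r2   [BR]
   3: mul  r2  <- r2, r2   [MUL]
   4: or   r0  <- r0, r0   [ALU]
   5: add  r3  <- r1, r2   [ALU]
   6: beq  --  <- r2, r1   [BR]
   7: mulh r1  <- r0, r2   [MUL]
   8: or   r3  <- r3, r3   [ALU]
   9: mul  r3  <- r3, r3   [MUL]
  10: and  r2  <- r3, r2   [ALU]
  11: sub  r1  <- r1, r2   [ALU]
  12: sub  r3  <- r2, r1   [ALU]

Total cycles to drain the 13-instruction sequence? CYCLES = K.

c0: i0 mulh  RAW r1
c1: i1 ld  no-port MEM/BR
c2: i2+i3 beq mul  dual
c3: i4+i5 or add  dual
c4: i6+i7 beq mulh  dual
c5: i8 or  RAW+WAW r3
c6: i9 mul  RAW r3
c7: i10 and  RAW r2
c8: i11 sub  RAW r1
c9: i12 sub  tail

CYCLES = 10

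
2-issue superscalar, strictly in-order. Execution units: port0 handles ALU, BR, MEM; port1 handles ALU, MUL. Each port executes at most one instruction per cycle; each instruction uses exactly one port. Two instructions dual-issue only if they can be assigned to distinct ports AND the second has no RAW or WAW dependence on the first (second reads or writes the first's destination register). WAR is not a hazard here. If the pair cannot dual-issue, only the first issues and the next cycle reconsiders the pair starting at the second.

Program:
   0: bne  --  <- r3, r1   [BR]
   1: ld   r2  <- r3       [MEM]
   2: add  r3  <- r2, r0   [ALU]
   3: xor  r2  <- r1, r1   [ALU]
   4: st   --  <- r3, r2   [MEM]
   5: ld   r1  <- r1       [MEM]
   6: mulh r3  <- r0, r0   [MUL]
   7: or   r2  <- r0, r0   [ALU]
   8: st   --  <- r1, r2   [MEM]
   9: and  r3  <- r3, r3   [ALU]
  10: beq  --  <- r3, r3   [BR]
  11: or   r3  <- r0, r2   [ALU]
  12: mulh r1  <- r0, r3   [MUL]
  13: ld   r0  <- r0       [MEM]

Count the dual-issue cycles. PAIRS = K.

PAIRS = 5

  cy0 -> i0 (bne.BR) no-port BR/MEM
  cy1 -> i1 (ld.MEM) RAW r2
  cy2 -> i2+i3 (add.ALU xor.ALU) pair
  cy3 -> i4 (st.MEM) no-port MEM/MEM
  cy4 -> i5+i6 (ld.MEM mulh.MUL) pair
  cy5 -> i7 (or.ALU) RAW r2
  cy6 -> i8+i9 (st.MEM and.ALU) pair
  cy7 -> i10+i11 (beq.BR or.ALU) pair
  cy8 -> i12+i13 (mulh.MUL ld.MEM) pair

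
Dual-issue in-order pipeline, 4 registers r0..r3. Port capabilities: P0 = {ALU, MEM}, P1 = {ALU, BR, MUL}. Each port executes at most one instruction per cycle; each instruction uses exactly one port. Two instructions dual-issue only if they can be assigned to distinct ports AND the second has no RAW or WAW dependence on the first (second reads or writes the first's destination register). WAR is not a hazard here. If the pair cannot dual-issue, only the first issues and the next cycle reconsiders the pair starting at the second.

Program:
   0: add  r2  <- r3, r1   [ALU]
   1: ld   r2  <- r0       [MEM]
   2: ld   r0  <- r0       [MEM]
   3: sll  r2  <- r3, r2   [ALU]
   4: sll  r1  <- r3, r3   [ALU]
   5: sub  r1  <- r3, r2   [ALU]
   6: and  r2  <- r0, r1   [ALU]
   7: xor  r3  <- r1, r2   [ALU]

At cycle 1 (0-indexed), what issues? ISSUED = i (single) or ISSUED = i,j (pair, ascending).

  cy0 -> i0 (add) WAW r2
  cy1 -> i1 (ld) no-port MEM/MEM
  cy2 -> i2+i3 (ld+sll) pair
  cy3 -> i4 (sll) WAW r1
  cy4 -> i5 (sub) RAW r1
  cy5 -> i6 (and) RAW r2
  cy6 -> i7 (xor) tail

ISSUED = 1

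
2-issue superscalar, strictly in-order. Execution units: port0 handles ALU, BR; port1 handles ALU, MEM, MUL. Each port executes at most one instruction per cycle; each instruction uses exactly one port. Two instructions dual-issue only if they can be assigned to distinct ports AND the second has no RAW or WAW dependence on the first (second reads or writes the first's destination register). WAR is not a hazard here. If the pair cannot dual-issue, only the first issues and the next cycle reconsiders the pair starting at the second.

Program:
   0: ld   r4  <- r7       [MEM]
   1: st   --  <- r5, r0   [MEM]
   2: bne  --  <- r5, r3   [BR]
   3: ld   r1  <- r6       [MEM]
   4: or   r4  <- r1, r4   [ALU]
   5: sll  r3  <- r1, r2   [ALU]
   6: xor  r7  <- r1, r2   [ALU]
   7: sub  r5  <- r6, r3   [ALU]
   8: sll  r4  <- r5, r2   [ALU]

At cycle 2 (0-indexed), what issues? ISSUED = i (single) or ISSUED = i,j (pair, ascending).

  cy0 -> i0 (ld) no-port MEM/MEM
  cy1 -> i1/i2 (st bne) pair
  cy2 -> i3 (ld) RAW r1
  cy3 -> i4/i5 (or sll) pair
  cy4 -> i6/i7 (xor sub) pair
  cy5 -> i8 (sll) tail

ISSUED = 3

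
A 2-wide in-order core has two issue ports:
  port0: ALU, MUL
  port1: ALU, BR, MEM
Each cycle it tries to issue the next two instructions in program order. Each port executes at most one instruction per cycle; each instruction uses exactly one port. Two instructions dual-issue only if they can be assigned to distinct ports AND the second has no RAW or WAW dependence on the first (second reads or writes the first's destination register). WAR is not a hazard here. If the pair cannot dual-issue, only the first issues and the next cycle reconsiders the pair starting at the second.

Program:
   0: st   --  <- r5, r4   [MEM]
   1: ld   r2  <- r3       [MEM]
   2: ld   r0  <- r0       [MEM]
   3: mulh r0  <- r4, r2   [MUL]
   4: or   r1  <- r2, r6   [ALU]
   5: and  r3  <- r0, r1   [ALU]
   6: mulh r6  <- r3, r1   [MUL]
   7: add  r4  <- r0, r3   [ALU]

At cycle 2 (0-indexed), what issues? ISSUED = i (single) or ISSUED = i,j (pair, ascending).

  cy0 -> i0 (st.MEM) no-port MEM/MEM
  cy1 -> i1 (ld.MEM) no-port MEM/MEM
  cy2 -> i2 (ld.MEM) WAW r0
  cy3 -> i3/i4 (mulh.MUL or.ALU) dual
  cy4 -> i5 (and.ALU) RAW r3
  cy5 -> i6/i7 (mulh.MUL add.ALU) dual

ISSUED = 2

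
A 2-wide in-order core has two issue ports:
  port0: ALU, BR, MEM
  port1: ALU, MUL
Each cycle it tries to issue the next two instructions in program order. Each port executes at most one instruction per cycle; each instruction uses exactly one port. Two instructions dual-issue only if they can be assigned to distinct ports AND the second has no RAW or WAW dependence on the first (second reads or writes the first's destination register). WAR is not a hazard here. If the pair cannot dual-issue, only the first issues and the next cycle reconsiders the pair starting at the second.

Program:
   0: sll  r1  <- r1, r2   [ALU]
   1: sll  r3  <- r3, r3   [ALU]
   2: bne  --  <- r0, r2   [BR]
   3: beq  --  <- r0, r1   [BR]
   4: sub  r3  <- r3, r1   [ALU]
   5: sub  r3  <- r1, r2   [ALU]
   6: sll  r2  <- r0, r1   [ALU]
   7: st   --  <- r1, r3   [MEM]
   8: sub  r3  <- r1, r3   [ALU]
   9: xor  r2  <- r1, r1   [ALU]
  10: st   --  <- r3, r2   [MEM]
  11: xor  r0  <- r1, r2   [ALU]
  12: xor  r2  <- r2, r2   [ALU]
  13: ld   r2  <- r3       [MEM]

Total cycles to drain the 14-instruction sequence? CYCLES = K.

CYCLES = 9

  cy0 -> i0,i1 (sll.ALU;sll.ALU) dual
  cy1 -> i2 (bne.BR) no-port BR/BR
  cy2 -> i3,i4 (beq.BR;sub.ALU) dual
  cy3 -> i5,i6 (sub.ALU;sll.ALU) dual
  cy4 -> i7,i8 (st.MEM;sub.ALU) dual
  cy5 -> i9 (xor.ALU) RAW r2
  cy6 -> i10,i11 (st.MEM;xor.ALU) dual
  cy7 -> i12 (xor.ALU) WAW r2
  cy8 -> i13 (ld.MEM) tail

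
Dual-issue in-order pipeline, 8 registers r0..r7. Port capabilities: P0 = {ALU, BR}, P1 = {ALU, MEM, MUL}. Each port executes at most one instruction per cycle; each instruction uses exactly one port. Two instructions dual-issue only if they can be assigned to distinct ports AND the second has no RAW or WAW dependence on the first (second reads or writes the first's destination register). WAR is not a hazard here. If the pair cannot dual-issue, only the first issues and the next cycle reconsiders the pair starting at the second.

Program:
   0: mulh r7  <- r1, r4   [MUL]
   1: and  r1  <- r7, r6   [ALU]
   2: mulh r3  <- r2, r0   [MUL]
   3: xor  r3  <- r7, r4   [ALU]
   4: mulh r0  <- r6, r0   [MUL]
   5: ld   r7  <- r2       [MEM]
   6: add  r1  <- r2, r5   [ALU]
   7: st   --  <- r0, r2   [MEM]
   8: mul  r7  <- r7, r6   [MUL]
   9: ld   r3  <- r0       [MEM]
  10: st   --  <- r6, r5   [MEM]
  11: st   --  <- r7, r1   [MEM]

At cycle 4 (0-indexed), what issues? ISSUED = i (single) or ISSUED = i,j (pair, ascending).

t=0 i0:mulh ; RAW r7
t=1 i1,i2:and mulh ; pair
t=2 i3,i4:xor mulh ; pair
t=3 i5,i6:ld add ; pair
t=4 i7:st ; no-port MEM/MUL
t=5 i8:mul ; no-port MUL/MEM
t=6 i9:ld ; no-port MEM/MEM
t=7 i10:st ; no-port MEM/MEM
t=8 i11:st ; tail

ISSUED = 7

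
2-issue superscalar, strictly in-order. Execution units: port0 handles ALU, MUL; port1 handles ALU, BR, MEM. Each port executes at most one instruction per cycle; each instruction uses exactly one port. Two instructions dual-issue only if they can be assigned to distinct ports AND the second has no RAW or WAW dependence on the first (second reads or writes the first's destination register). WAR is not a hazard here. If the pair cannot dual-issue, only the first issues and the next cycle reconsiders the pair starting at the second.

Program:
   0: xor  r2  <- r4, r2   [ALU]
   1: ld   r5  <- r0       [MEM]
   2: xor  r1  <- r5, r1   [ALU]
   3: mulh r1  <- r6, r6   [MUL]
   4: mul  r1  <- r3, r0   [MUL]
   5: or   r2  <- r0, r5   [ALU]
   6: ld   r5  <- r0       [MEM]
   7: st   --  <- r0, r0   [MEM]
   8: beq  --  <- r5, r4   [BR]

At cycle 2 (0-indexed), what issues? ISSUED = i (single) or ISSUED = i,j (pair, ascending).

[0] i0&i1  xor.ALU;ld.MEM  -- dual
[1] i2  xor.ALU  -- WAW r1
[2] i3  mulh.MUL  -- no-port MUL/MUL
[3] i4&i5  mul.MUL;or.ALU  -- dual
[4] i6  ld.MEM  -- no-port MEM/MEM
[5] i7  st.MEM  -- no-port MEM/BR
[6] i8  beq.BR  -- tail

ISSUED = 3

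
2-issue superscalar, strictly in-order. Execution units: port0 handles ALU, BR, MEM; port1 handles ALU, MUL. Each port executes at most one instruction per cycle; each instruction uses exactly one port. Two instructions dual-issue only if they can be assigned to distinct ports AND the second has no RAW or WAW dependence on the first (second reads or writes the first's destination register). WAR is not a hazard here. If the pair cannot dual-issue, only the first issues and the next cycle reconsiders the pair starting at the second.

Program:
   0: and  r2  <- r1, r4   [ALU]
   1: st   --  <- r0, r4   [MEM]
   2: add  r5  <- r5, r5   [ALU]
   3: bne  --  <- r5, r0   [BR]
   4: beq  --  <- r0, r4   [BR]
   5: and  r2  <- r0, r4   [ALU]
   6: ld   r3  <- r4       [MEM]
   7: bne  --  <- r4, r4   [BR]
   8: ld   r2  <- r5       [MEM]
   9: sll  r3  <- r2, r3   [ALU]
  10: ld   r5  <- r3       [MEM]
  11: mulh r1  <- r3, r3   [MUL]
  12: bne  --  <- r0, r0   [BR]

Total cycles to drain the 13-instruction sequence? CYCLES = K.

c0: i0&i1 and.ALU+st.MEM  dual
c1: i2 add.ALU  RAW r5
c2: i3 bne.BR  no-port BR/BR
c3: i4&i5 beq.BR+and.ALU  dual
c4: i6 ld.MEM  no-port MEM/BR
c5: i7 bne.BR  no-port BR/MEM
c6: i8 ld.MEM  RAW r2
c7: i9 sll.ALU  RAW r3
c8: i10&i11 ld.MEM+mulh.MUL  dual
c9: i12 bne.BR  tail

CYCLES = 10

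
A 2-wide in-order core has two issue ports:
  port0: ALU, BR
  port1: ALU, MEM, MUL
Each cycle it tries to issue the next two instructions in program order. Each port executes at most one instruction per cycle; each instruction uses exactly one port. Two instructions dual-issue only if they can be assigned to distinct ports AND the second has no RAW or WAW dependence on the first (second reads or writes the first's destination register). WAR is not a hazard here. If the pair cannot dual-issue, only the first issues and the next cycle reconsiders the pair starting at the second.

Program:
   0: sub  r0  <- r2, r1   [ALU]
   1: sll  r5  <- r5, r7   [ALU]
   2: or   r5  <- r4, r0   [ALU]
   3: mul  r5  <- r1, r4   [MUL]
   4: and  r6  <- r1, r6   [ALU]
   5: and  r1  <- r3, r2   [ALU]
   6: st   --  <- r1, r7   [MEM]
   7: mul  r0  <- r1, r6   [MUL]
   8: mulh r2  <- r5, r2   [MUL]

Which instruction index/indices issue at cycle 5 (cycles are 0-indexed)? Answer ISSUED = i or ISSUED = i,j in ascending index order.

ISSUED = 7

0. sub.ALU sll.ALU @i0,i1  | 2-wide
1. or.ALU @i2  | WAW r5
2. mul.MUL and.ALU @i3,i4  | 2-wide
3. and.ALU @i5  | RAW r1
4. st.MEM @i6  | no-port MEM/MUL
5. mul.MUL @i7  | no-port MUL/MUL
6. mulh.MUL @i8  | tail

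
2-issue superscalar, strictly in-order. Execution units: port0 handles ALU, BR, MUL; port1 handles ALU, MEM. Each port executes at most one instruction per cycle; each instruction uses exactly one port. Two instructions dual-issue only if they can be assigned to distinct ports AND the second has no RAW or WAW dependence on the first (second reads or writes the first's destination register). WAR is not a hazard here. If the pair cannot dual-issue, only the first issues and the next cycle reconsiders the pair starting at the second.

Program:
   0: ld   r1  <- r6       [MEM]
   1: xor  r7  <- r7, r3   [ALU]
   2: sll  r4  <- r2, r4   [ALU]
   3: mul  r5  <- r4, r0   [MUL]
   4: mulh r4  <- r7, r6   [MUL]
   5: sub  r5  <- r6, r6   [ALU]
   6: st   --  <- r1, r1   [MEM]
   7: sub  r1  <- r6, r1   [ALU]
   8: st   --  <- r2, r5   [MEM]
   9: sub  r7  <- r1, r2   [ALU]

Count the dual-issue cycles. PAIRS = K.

PAIRS = 4

0. ld;xor @i0&i1  | dual
1. sll @i2  | RAW r4
2. mul @i3  | no-port MUL/MUL
3. mulh;sub @i4&i5  | dual
4. st;sub @i6&i7  | dual
5. st;sub @i8&i9  | dual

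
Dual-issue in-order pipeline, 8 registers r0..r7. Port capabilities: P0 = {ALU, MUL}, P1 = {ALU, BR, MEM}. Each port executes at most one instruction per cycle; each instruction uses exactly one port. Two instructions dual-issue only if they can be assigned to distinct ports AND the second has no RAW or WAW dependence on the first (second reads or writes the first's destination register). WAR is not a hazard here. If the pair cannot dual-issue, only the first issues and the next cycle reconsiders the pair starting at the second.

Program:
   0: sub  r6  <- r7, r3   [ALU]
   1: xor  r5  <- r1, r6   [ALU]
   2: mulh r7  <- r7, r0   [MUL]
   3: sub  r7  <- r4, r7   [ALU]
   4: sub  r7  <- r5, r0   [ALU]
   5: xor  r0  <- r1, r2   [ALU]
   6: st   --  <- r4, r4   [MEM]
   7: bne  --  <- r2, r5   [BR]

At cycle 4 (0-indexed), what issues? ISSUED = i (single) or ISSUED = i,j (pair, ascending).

ISSUED = 6

  cy0 -> i0 (sub.ALU) RAW r6
  cy1 -> i1&i2 (xor.ALU mulh.MUL) pair
  cy2 -> i3 (sub.ALU) WAW r7
  cy3 -> i4&i5 (sub.ALU xor.ALU) pair
  cy4 -> i6 (st.MEM) no-port MEM/BR
  cy5 -> i7 (bne.BR) tail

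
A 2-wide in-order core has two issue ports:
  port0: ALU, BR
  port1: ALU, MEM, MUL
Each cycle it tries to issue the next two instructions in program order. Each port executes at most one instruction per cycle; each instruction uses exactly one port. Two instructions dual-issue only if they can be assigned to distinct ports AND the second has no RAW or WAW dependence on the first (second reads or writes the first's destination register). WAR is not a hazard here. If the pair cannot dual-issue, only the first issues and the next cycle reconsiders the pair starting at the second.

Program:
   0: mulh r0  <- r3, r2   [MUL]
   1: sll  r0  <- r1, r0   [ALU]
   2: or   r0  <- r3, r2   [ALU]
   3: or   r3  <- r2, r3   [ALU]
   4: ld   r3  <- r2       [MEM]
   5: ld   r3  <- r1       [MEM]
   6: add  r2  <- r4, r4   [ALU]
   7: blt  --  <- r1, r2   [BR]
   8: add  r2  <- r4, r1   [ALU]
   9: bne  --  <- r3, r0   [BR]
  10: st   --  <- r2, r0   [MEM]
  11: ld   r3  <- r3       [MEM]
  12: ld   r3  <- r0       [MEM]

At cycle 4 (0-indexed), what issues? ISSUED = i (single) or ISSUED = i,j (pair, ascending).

[0] i0  mulh  -- RAW+WAW r0
[1] i1  sll  -- WAW r0
[2] i2/i3  or;or  -- dual
[3] i4  ld  -- no-port MEM/MEM
[4] i5/i6  ld;add  -- dual
[5] i7/i8  blt;add  -- dual
[6] i9/i10  bne;st  -- dual
[7] i11  ld  -- no-port MEM/MEM
[8] i12  ld  -- tail

ISSUED = 5,6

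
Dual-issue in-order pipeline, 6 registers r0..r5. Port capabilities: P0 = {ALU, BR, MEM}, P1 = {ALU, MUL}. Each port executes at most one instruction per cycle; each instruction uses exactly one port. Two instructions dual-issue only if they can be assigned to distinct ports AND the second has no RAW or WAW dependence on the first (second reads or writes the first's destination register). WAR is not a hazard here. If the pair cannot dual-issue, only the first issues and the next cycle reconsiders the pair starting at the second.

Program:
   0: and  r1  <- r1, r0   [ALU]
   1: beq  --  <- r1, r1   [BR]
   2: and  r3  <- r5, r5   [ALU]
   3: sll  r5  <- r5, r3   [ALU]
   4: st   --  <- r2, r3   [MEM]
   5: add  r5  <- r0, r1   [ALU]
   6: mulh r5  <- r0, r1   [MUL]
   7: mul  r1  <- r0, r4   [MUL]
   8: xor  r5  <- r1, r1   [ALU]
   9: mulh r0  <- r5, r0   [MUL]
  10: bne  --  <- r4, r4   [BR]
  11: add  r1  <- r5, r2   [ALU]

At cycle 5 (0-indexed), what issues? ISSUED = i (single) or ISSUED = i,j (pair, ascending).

c0: i0 and  RAW r1
c1: i1+i2 beq/and  dual
c2: i3+i4 sll/st  dual
c3: i5 add  WAW r5
c4: i6 mulh  no-port MUL/MUL
c5: i7 mul  RAW r1
c6: i8 xor  RAW r5
c7: i9+i10 mulh/bne  dual
c8: i11 add  tail

ISSUED = 7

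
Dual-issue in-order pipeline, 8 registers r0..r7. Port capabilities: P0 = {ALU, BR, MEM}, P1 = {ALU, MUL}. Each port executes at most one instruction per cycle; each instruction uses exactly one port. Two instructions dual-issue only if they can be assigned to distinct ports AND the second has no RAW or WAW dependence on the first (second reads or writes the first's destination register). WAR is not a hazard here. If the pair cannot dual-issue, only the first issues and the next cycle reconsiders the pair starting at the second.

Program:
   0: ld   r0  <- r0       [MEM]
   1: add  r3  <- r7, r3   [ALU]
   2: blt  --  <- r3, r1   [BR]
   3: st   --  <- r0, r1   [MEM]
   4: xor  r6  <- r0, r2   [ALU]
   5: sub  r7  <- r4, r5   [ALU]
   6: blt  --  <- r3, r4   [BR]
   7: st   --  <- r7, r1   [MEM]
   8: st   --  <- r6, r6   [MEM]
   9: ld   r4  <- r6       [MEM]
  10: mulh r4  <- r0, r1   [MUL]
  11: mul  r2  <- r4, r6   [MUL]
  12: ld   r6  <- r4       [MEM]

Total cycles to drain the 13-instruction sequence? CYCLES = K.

CYCLES = 9

c0: i0,i1 ld/add  2-wide
c1: i2 blt  no-port BR/MEM
c2: i3,i4 st/xor  2-wide
c3: i5,i6 sub/blt  2-wide
c4: i7 st  no-port MEM/MEM
c5: i8 st  no-port MEM/MEM
c6: i9 ld  WAW r4
c7: i10 mulh  no-port MUL/MUL
c8: i11,i12 mul/ld  2-wide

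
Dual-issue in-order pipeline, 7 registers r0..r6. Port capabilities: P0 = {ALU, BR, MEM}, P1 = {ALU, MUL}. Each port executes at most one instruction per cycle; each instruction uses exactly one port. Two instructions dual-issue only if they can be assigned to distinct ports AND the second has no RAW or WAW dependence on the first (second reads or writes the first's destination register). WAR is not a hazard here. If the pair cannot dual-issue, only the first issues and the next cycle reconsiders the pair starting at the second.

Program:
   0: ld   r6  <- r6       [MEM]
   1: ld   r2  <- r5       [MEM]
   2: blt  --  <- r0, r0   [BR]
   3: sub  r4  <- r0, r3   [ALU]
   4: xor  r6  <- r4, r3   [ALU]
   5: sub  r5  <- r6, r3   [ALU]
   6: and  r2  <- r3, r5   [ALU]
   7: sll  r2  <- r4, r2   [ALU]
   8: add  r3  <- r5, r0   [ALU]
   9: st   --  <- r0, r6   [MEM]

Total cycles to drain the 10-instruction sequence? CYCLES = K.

CYCLES = 8

[0] i0  ld.MEM  -- no-port MEM/MEM
[1] i1  ld.MEM  -- no-port MEM/BR
[2] i2&i3  blt.BR;sub.ALU  -- 2-wide
[3] i4  xor.ALU  -- RAW r6
[4] i5  sub.ALU  -- RAW r5
[5] i6  and.ALU  -- RAW+WAW r2
[6] i7&i8  sll.ALU;add.ALU  -- 2-wide
[7] i9  st.MEM  -- tail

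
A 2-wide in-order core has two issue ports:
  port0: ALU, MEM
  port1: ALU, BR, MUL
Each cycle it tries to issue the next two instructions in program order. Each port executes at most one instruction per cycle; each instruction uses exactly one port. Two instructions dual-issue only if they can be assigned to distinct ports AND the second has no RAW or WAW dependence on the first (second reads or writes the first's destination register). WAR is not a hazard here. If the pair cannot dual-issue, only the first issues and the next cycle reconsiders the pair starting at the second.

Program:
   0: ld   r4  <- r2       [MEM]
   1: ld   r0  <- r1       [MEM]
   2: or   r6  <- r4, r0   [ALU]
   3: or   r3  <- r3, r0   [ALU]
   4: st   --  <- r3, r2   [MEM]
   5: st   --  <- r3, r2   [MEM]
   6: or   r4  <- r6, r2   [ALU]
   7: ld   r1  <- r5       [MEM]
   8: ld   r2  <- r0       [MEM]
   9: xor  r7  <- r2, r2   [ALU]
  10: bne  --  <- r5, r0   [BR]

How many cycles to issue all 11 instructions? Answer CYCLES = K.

  cy0 -> i0 (ld.MEM) no-port MEM/MEM
  cy1 -> i1 (ld.MEM) RAW r0
  cy2 -> i2&i3 (or.ALU or.ALU) 2-wide
  cy3 -> i4 (st.MEM) no-port MEM/MEM
  cy4 -> i5&i6 (st.MEM or.ALU) 2-wide
  cy5 -> i7 (ld.MEM) no-port MEM/MEM
  cy6 -> i8 (ld.MEM) RAW r2
  cy7 -> i9&i10 (xor.ALU bne.BR) 2-wide

CYCLES = 8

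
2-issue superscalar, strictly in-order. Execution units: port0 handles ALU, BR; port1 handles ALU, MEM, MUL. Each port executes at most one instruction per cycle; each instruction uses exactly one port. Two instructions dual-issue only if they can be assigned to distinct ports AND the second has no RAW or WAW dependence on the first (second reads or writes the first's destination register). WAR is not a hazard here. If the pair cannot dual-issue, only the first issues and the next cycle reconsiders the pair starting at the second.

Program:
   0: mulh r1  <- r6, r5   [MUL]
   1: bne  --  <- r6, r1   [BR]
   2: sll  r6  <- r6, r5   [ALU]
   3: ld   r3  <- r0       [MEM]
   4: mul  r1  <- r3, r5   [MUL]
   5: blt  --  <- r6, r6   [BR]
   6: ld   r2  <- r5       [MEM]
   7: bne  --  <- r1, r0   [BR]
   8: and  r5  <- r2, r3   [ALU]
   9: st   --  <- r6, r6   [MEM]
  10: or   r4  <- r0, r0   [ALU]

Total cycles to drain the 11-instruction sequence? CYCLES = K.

CYCLES = 7

  cy0 -> i0 (mulh.MUL) RAW r1
  cy1 -> i1+i2 (bne.BR+sll.ALU) dual
  cy2 -> i3 (ld.MEM) no-port MEM/MUL
  cy3 -> i4+i5 (mul.MUL+blt.BR) dual
  cy4 -> i6+i7 (ld.MEM+bne.BR) dual
  cy5 -> i8+i9 (and.ALU+st.MEM) dual
  cy6 -> i10 (or.ALU) tail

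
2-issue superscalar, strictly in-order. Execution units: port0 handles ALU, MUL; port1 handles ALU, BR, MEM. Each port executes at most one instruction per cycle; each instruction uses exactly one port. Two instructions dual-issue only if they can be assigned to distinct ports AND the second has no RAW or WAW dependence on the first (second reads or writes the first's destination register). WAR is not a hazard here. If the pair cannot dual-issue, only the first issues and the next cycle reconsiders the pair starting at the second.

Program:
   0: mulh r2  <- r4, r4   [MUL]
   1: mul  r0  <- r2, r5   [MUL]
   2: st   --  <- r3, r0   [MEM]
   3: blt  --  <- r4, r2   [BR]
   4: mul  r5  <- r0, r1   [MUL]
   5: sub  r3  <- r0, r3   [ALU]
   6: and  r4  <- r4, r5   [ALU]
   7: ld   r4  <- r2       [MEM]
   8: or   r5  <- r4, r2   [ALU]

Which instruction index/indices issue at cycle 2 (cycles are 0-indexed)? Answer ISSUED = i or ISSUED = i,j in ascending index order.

t=0 i0:mulh ; no-port MUL/MUL
t=1 i1:mul ; RAW r0
t=2 i2:st ; no-port MEM/BR
t=3 i3/i4:blt;mul ; 2-wide
t=4 i5/i6:sub;and ; 2-wide
t=5 i7:ld ; RAW r4
t=6 i8:or ; tail

ISSUED = 2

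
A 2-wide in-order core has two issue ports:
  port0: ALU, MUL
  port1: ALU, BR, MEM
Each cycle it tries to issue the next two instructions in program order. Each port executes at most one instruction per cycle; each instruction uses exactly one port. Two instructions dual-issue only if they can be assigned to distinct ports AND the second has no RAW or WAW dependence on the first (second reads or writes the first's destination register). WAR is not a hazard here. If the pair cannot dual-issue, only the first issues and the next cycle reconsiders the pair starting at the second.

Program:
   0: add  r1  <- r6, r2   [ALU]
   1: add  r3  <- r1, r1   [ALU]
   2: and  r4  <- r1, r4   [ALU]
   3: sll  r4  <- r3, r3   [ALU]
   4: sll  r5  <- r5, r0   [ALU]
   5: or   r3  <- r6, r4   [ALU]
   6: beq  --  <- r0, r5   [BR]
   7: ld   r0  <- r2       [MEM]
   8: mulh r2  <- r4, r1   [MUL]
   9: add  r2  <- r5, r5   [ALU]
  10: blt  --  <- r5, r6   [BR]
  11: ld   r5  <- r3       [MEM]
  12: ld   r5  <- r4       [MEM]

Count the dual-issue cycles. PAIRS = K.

c0: i0 add  RAW r1
c1: i1,i2 add+and  2-wide
c2: i3,i4 sll+sll  2-wide
c3: i5,i6 or+beq  2-wide
c4: i7,i8 ld+mulh  2-wide
c5: i9,i10 add+blt  2-wide
c6: i11 ld  no-port MEM/MEM
c7: i12 ld  tail

PAIRS = 5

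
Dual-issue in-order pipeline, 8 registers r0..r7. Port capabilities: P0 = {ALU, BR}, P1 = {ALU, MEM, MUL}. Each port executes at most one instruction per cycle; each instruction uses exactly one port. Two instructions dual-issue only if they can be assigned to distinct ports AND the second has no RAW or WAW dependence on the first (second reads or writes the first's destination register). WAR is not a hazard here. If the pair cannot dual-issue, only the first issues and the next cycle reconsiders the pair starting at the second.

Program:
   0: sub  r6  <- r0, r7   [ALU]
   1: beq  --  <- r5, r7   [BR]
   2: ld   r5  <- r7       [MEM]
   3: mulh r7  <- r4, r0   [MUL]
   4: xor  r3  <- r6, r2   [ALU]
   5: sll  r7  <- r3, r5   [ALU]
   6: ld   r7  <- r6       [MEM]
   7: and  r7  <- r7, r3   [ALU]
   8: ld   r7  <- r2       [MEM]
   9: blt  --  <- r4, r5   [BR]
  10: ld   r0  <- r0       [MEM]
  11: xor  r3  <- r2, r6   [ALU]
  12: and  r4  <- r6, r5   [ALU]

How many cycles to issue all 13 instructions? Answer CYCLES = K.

CYCLES = 9

#0 head=0: sub+beq i0&i1 2-wide
#1 head=2: ld i2 no-port MEM/MUL
#2 head=3: mulh+xor i3&i4 2-wide
#3 head=5: sll i5 WAW r7
#4 head=6: ld i6 RAW+WAW r7
#5 head=7: and i7 WAW r7
#6 head=8: ld+blt i8&i9 2-wide
#7 head=10: ld+xor i10&i11 2-wide
#8 head=12: and i12 tail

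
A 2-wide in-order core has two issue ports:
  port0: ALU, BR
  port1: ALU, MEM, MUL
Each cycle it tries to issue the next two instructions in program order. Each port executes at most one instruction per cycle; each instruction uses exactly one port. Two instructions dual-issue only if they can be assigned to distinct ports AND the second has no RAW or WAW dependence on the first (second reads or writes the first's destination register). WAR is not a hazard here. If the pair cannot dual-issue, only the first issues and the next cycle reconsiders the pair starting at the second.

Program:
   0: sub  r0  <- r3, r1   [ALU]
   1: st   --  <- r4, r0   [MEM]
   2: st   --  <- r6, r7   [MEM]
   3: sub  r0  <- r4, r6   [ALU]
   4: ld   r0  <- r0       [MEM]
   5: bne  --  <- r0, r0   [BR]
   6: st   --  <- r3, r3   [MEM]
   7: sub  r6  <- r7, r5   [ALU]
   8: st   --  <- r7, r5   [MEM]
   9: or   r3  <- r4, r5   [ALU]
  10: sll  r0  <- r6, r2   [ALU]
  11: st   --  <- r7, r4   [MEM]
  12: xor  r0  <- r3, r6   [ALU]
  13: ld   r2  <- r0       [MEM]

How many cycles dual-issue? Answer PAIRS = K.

PAIRS = 5

#0 head=0: sub.ALU i0 RAW r0
#1 head=1: st.MEM i1 no-port MEM/MEM
#2 head=2: st.MEM+sub.ALU i2&i3 2-wide
#3 head=4: ld.MEM i4 RAW r0
#4 head=5: bne.BR+st.MEM i5&i6 2-wide
#5 head=7: sub.ALU+st.MEM i7&i8 2-wide
#6 head=9: or.ALU+sll.ALU i9&i10 2-wide
#7 head=11: st.MEM+xor.ALU i11&i12 2-wide
#8 head=13: ld.MEM i13 tail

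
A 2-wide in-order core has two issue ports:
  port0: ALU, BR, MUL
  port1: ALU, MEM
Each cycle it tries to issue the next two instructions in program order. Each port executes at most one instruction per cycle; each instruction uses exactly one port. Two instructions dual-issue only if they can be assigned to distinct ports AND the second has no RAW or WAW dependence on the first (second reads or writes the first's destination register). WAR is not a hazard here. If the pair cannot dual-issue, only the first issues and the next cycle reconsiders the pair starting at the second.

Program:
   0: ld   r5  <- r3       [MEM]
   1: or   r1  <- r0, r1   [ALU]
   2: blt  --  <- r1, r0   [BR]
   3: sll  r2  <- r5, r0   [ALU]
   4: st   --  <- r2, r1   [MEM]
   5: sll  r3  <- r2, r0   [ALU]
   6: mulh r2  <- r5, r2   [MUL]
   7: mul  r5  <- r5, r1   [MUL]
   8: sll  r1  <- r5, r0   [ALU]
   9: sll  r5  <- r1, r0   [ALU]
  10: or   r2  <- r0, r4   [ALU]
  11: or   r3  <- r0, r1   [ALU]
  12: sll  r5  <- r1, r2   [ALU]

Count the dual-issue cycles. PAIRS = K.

c0: i0,i1 ld+or  dual
c1: i2,i3 blt+sll  dual
c2: i4,i5 st+sll  dual
c3: i6 mulh  no-port MUL/MUL
c4: i7 mul  RAW r5
c5: i8 sll  RAW r1
c6: i9,i10 sll+or  dual
c7: i11,i12 or+sll  dual

PAIRS = 5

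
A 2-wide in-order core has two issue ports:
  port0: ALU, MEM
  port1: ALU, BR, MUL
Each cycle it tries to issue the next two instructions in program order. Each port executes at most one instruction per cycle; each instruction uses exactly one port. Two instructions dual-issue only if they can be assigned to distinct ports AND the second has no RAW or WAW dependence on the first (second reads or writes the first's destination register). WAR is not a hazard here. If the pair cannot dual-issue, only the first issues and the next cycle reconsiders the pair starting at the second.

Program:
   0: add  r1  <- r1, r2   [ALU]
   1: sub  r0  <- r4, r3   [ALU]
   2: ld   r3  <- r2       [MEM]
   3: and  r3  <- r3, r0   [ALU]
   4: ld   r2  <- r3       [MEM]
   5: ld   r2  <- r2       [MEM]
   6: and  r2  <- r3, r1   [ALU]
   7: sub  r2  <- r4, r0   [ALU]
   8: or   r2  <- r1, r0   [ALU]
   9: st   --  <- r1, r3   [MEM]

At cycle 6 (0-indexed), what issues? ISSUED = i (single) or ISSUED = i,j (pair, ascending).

ISSUED = 7

0. add.ALU sub.ALU @i0&i1  | 2-wide
1. ld.MEM @i2  | RAW+WAW r3
2. and.ALU @i3  | RAW r3
3. ld.MEM @i4  | no-port MEM/MEM
4. ld.MEM @i5  | WAW r2
5. and.ALU @i6  | WAW r2
6. sub.ALU @i7  | WAW r2
7. or.ALU st.MEM @i8&i9  | 2-wide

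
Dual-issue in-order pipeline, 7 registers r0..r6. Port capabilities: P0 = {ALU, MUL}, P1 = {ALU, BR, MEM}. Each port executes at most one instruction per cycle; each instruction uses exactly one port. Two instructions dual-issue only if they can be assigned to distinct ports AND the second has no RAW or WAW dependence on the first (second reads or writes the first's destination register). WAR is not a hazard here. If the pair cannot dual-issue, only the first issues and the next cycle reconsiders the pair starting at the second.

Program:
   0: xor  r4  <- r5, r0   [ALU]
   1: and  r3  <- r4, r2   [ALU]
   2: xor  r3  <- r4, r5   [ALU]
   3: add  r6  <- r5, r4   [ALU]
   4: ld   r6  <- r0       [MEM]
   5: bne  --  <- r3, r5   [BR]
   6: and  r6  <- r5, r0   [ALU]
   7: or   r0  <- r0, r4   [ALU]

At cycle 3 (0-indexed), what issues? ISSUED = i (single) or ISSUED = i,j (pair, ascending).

0. xor @i0  | RAW r4
1. and @i1  | WAW r3
2. xor add @i2/i3  | 2-wide
3. ld @i4  | no-port MEM/BR
4. bne and @i5/i6  | 2-wide
5. or @i7  | tail

ISSUED = 4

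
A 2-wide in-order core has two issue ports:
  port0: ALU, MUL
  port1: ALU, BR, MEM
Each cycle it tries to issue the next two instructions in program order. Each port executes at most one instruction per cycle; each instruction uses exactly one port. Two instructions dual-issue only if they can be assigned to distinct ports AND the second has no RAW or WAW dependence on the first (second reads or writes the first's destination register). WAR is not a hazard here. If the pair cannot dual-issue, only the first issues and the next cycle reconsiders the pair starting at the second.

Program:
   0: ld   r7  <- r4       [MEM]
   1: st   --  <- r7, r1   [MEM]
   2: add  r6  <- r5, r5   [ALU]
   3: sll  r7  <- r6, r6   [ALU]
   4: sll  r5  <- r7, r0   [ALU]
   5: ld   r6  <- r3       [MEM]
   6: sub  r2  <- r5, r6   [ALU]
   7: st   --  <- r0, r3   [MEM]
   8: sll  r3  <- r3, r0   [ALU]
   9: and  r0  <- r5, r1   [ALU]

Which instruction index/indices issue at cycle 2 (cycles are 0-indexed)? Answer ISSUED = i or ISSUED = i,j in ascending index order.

ISSUED = 3

#0 head=0: ld i0 no-port MEM/MEM
#1 head=1: st+add i1/i2 dual
#2 head=3: sll i3 RAW r7
#3 head=4: sll+ld i4/i5 dual
#4 head=6: sub+st i6/i7 dual
#5 head=8: sll+and i8/i9 dual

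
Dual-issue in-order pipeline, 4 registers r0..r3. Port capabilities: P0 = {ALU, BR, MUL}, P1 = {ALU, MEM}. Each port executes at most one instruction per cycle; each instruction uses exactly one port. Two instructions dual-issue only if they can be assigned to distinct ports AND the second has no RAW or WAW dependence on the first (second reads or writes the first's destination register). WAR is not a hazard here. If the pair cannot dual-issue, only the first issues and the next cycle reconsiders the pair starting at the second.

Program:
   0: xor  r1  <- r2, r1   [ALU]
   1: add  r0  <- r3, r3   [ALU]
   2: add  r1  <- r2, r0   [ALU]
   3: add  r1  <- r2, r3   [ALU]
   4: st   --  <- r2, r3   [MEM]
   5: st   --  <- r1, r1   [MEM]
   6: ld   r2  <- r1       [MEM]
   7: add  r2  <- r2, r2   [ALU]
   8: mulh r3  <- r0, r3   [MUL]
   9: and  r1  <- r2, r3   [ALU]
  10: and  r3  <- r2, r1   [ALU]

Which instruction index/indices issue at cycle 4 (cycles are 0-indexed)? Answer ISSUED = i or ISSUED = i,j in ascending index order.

t=0 i0&i1:xor.ALU;add.ALU ; pair
t=1 i2:add.ALU ; WAW r1
t=2 i3&i4:add.ALU;st.MEM ; pair
t=3 i5:st.MEM ; no-port MEM/MEM
t=4 i6:ld.MEM ; RAW+WAW r2
t=5 i7&i8:add.ALU;mulh.MUL ; pair
t=6 i9:and.ALU ; RAW r1
t=7 i10:and.ALU ; tail

ISSUED = 6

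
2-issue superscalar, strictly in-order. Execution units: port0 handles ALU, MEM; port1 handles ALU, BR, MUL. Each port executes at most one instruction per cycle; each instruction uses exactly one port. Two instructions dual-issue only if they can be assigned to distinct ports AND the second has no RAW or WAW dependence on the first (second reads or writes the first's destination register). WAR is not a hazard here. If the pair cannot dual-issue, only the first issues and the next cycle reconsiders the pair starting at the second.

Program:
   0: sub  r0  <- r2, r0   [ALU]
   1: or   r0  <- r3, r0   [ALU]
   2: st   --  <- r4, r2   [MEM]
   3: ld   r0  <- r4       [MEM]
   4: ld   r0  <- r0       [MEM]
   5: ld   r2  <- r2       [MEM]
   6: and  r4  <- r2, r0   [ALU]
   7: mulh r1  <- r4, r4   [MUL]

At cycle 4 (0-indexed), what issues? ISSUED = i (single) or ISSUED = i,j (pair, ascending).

  cy0 -> i0 (sub) RAW+WAW r0
  cy1 -> i1&i2 (or+st) 2-wide
  cy2 -> i3 (ld) no-port MEM/MEM
  cy3 -> i4 (ld) no-port MEM/MEM
  cy4 -> i5 (ld) RAW r2
  cy5 -> i6 (and) RAW r4
  cy6 -> i7 (mulh) tail

ISSUED = 5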